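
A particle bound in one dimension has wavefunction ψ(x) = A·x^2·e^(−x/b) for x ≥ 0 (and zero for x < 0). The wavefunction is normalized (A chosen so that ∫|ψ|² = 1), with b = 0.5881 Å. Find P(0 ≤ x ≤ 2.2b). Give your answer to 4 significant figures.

|ψ|² is the probability density, so P = ∫_{0}^{2.2b} |ψ|² dx.
The normalization integral ∫|ψ|²dx over the whole domain equals 3·b^5/4·A², and A² cancels in the ratio.
In terms of u = x/b (A² and the length scale cancel between numerator and denominator), P = [∫_{0}^{2.2} u^4·e^(-2·u) du] / [∫_{0}^{∞} u^4·e^(-2·u) du].
An antiderivative of u^4·e^(-2·u) is -(u^4/2 + u^3 + 3·u^2/2 + 3·u/2 + 3/4)·e^(-2·u); evaluating from 0 to 2.2 gives ≈ 0.336612, while the full integral is 3/4.
This works out to P = 0.44882.

P ≈ 0.4488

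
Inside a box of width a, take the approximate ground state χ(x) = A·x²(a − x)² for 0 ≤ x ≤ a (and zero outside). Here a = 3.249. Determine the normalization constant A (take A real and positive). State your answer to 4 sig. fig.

A ≈ 0.1250

Normalization requires ∫|χ|² dx = 1, integrated from 0 to a.
Expanding the polynomial and integrating term by term, ∫|χ|² dx = A²·(a^9/630).
Hence A² = 1/[a^9/630].
Plugging in a = 3.249 yields A = 0.12497.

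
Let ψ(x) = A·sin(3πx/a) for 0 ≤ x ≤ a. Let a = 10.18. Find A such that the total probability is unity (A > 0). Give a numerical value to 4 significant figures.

A ≈ 0.4432

Normalization requires ∫|ψ|² dx = 1, integrated from 0 to a.
Carrying out the integral gives A² · a/2.
Plugging in a = 10.18 yields A = 0.44324.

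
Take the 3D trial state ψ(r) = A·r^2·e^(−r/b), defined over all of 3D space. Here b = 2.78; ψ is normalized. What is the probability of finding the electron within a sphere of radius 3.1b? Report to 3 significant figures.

P = ∫ |ψ|² 4πr² dr over r ≤ 3.1b.
A² is fixed by ∫₀^∞ 4πr²|ψ|² dr = 1, i.e. A² = (45·π·b^7/2)^(−1).
Let u = r/b; then A², 4π and the length scale all cancel, so P = ∫_{0}^{3.1} u^6·e^(-2·u) du ÷ ∫_{0}^{∞} u^6·e^(-2·u) du.
An antiderivative of u^6·e^(-2·u) is -(4·u^6 + 12·u^5 + 30·u^4 + 60·u^3 + 90·u^2 + 90·u + 45)·e^(-2·u)/8; evaluating from 0 to 3.1 gives ≈ 2.3951, while the full integral is 45/8.
Taking the ratio yields P = 0.4258.

P ≈ 0.426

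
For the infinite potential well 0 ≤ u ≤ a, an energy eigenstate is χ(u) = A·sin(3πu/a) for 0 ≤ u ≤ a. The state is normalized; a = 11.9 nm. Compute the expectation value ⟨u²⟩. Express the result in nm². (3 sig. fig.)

⟨u²⟩ = ∫ u^2 |χ|² du over the full domain.
With ∫₀^a sin²(nπu/a) du = a/2, since the A² factors cancel between numerator and denominator, ⟨u²⟩ = -a^2/(18·π^2) + a^2/3.
With a = 11.9, ⟨u^2⟩ = 46.41.

⟨u^2⟩ ≈ 46.4 nm^2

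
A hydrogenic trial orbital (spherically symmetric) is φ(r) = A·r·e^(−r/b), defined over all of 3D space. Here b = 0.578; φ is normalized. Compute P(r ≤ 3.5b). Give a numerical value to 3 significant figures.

P ≈ 0.827

With dV = 4πr²dr, the probability is ∫|φ|² dV over r ≤ 3.5b.
The full normalization integral is A²·[3·π·b^5] = 1, fixing A².
Let u = r/b; then A², 4π and the length scale all cancel, so P = ∫_{0}^{3.5} u^4·e^(-2·u) du ÷ ∫_{0}^{∞} u^4·e^(-2·u) du.
With ∫ u^4·e^(-2·u) du = -(u^4/2 + u^3 + 3·u^2/2 + 3·u/2 + 3/4)·e^(-2·u) + C, the region integral is 3/4 - 4553·e^(-7)/32 and the full one is 3/4.
Taking the ratio yields P = 0.8270.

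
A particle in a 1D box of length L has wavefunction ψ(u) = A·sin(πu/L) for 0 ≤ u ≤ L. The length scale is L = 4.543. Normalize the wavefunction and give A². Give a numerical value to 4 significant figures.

We need A² ∫|f|² du = 1, taking the integral from 0 to L.
∫|ψ|² du = A²·(L/2).
So A² = (L/2)^(−1).
Plugging in L = 4.543 yields A = 0.66350.

A^2 ≈ 0.4402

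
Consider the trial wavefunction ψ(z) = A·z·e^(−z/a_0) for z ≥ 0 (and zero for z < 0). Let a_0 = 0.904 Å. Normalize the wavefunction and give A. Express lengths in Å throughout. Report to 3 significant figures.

A ≈ 2.33 Å^(-3/2)

The normalization condition is ∫|ψ|² dz = 1 from 0 to ∞.
Using ∫₀^∞ zⁿ e^(−αz) dz = n!/αⁿ⁺¹, the integral (without the A² prefactor) comes out to a_0^3/4.
So A² = (a_0^3/4)^(−1).
Substituting a_0 = 0.904 gives A² = 5.414, so A = 2.327.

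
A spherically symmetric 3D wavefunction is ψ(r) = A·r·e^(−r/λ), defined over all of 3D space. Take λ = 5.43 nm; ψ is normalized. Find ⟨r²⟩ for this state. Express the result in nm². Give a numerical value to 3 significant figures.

⟨r²⟩ = ∫ r^2 |ψ|² 4πr² dr over the full domain.
Since the A² factors cancel between numerator and denominator, ⟨r²⟩ = 15·λ^2/2.
Putting λ = 5.43 gives 221.1.

⟨r^2⟩ ≈ 221 nm^2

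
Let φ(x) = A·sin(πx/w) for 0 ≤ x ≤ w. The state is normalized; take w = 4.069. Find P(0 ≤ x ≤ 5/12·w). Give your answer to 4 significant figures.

P ≈ 0.3371

The probability is P = ∫ |φ|² dx over [0, 5/12·w].
Since A² = 1/(w/2), this is the region integral divided by the full normalization integral.
Substituting u = x/w, A² and the length scale cancel in the ratio: P = ∫_{0}^{5/12} sin(π·u)^2 du / ∫_{0}^{1} sin(π·u)^2 du.
Using ∫ sin(π·u)^2 du = u/2 - sin(2·π·u)/(4·π), the numerator is 5/24 - 1/(8·π) and the denominator is 1/2.
This works out to P = (-3 + 5·π)/(12·π).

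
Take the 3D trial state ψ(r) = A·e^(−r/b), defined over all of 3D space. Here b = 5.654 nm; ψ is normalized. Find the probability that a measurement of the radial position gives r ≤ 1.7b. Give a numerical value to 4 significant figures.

P ≈ 0.6603

Integrate the radial probability density 4πr²|ψ|² over r ≤ 1.7b.
The full normalization integral is A²·[π·b^3] = 1, fixing A².
Substituting u = r/b, A², 4π and the length scale all cancel in the ratio: P = ∫_{0}^{1.7} u^2·e^(-2·u) du / ∫_{0}^{∞} u^2·e^(-2·u) du.
Using ∫ u^2·e^(-2·u) du = -(2·u^2 + 2·u + 1)·e^(-2·u)/4, the numerator is 1/4 - 509·e^(-17/5)/200 and the denominator is 1/4.
Taking the ratio yields P = 0.66026.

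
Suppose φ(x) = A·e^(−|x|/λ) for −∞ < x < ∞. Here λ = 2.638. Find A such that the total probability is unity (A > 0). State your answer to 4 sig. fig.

A ≈ 0.6157

Require ∫ |φ|² dx = 1 over the whole domain.
With ∫₀^∞ x^0 e^(−αx) dx = 0!/α^1, with φ = A·e^(−|x|/λ), the integral evaluates to A²·[λ].
So A² = (λ)^(−1).
Plugging in λ = 2.638 yields A = 0.61569.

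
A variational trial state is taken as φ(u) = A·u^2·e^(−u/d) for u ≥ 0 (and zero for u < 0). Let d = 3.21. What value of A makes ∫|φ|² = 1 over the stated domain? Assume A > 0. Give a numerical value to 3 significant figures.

A ≈ 0.0625

We need A² ∫|f|² du = 1, taking the integral from 0 to ∞.
Recall ∫₀^∞ u^m e^(−u/β) du = m!·β^(m+1), the integral (without the A² prefactor) comes out to 3·d^5/4.
Hence A² = 1/[3·d^5/4].
Substituting d = 3.21 gives A² = 0.003912, so A = 0.06255.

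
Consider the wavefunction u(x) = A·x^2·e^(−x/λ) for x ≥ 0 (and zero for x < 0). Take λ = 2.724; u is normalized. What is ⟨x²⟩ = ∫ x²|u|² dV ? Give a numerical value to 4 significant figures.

⟨x^2⟩ ≈ 55.65

By definition ⟨x²⟩ = ∫ x^2 |u(x)|² dx.
Recall ∫₀^∞ x^m e^(−x/β) dx = m!·β^(m+1), evaluating both integrals, ⟨x²⟩ = 15·λ^2/2.
With λ = 2.724, ⟨x^2⟩ = 55.651.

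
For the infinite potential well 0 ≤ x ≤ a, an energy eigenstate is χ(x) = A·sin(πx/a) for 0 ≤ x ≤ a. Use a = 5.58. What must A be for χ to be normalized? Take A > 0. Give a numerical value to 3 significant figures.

We need A² ∫|f|² dx = 1, taking the integral from 0 to a.
∫|χ|² dx = A²·(a/2).
Hence A² = 1/[a/2].
With a = 5.58: A² = 0.3584 and A = 0.5987.

A ≈ 0.599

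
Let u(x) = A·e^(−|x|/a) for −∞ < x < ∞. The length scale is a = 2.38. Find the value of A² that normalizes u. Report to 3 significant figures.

A^2 ≈ 0.420

Normalization requires ∫|u|² dx = 1, integrated from −∞ to ∞.
Carrying out the integral gives A² · a.
Setting this equal to 1 gives A² = 1/(a).
With a = 2.38: A² = 0.4202 and A = 0.6482.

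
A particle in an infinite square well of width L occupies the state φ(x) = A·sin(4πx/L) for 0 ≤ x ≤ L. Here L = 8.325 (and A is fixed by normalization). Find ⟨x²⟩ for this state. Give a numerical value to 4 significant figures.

⟨x²⟩ = ∫ x^2 |φ|² dx over the full domain.
Since the A² factors cancel between numerator and denominator, ⟨x²⟩ = -L^2/(32·π^2) + L^2/3.
Putting L = 8.325 gives 22.882.

⟨x^2⟩ ≈ 22.88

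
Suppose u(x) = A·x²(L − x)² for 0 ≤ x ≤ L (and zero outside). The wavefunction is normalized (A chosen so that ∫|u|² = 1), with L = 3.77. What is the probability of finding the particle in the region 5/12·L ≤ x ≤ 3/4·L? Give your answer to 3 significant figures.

P ≈ 0.649

P = ∫_{5/12·L}^{3/4·L} |u(x)|² dx.
With A² fixed by ∫|u|² = 1, i.e. A² = (L^9/630)^(−1), substitute and integrate.
In terms of t = x/L (A² and the length scale cancel between numerator and denominator), P = [∫_{5/12}^{3/4} t^4·(1 - t)^4 dt] / [∫_{0}^{1} t^4·(1 - t)^4 dt].
With ∫ t^4·(1 - t)^4 dt = t^5·(70·t^4 - 315·t^3 + 540·t^2 - 420·t + 126)/630 + C, the region integral is ≈ 0.0010298 and the full one is 1/630.
The result is P = 0.6487.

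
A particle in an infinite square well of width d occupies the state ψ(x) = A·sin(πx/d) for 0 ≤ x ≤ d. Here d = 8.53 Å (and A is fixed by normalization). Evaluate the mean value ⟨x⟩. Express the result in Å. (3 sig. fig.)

⟨x⟩ = ∫ x |ψ|² dx over the full domain.
Using sin²θ = (1 − cos 2θ)/2, since the A² factors cancel between numerator and denominator, ⟨x⟩ = d/2.
With d = 8.53, ⟨x⟩ = 4.265.

⟨x⟩ ≈ 4.27 Å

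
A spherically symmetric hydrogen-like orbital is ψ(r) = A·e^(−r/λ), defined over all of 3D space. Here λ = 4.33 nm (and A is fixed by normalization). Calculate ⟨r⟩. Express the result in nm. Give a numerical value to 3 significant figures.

The expectation value is the |ψ|²-weighted average of r: ∫ r|ψ|² 4πr² dr.
With ∫₀^∞ r^3 e^(−αr) dr = 3!/α^4, evaluating both integrals, ⟨r⟩ = 3·λ/2.
With λ = 4.33, ⟨r⟩ = 6.495.

⟨r⟩ ≈ 6.50 nm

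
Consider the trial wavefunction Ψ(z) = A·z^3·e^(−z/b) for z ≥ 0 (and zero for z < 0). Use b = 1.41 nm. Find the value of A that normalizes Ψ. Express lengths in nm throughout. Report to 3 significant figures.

A ≈ 0.127 nm^(-7/2)

The normalization condition is ∫|Ψ|² dz = 1 from 0 to ∞.
Recall ∫₀^∞ z^m e^(−z/β) dz = m!·β^(m+1), ∫|Ψ|² dz = A²·(45·b^7/8).
Substituting b = 1.41 gives A² = 0.01605, so A = 0.1267.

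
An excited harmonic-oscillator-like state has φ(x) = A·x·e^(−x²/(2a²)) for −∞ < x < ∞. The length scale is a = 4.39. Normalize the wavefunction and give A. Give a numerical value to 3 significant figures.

We need A² ∫|f|² dx = 1, taking the integral from −∞ to ∞.
∫|φ|² dx = A²·(√(π)·a^3/2).
Setting this equal to 1 gives A² = 1/(√(π)·a^3/2).
Plugging in a = 4.39 yields A = 0.1155.

A ≈ 0.115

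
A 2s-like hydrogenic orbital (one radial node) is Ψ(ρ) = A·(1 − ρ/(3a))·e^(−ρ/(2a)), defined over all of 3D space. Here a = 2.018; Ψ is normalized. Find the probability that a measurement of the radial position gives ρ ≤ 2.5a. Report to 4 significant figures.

P ≈ 0.3493

With dV = 4πρ²dρ, the probability is ∫|Ψ|² dV over ρ ≤ 2.5a.
The full normalization integral is A²·[8·π·a^3/3] = 1, fixing A².
Substituting u = ρ/a, A², 4π and the length scale all cancel in the ratio: P = ∫_{0}^{2.5} u^2·(1 - u/3)^2·e^(-u) du / ∫_{0}^{∞} u^2·(1 - u/3)^2·e^(-u) du.
An antiderivative of u^2·(1 - u/3)^2·e^(-u) is (-u^4 + 2·u^3 - 3·u^2 - 6·u - 6)·e^(-u)/9; evaluating from 0 to 2.5 gives 2/3 - 761·e^(-5/2)/144, while the full integral is 2/3.
Taking the ratio yields P = 0.34931.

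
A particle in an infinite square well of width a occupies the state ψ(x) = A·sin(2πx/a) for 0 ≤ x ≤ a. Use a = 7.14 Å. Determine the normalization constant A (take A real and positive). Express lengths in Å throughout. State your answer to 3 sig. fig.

A ≈ 0.529 Å^(-1/2)

Normalization requires ∫|ψ|² dx = 1, integrated from 0 to a.
Carrying out the integral gives A² · a/2.
Hence A² = 1/[a/2].
Plugging in a = 7.14 yields A = 0.5293.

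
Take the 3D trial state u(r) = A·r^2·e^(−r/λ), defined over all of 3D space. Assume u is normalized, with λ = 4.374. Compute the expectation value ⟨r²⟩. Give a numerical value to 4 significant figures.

⟨r^2⟩ ≈ 267.8

The expectation value is the |u|²-weighted average of r^2: ∫ r^2|u|² 4πr² dr.
Evaluating both integrals, ⟨r²⟩ = 14·λ^2.
Putting λ = 4.374 gives 267.85.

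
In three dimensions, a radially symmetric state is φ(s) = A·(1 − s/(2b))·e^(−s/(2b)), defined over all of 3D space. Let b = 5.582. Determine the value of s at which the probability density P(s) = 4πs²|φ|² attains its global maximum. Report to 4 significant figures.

Differentiate P(s) = 4πs²|φ|² with respect to s and set to zero.
Solving yields s = b·(√(5) + 3).
With b = 5.582, the most probable radial distance is 29.228.

s ≈ 29.23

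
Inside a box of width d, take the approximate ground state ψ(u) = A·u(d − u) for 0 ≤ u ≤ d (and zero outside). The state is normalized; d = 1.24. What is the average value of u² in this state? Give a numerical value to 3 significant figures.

⟨u^2⟩ ≈ 0.439

⟨u²⟩ = ∫ u^2 |ψ|² du over the full domain.
Evaluating both integrals, ⟨u²⟩ = 2·d^2/7.
With d = 1.24, ⟨u^2⟩ = 0.4393.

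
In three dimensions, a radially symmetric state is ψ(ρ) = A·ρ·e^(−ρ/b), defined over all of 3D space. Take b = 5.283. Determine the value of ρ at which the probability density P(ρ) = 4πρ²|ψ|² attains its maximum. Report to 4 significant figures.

The maximum of P(ρ) = 4πρ²|ψ|² occurs where its derivative vanishes.
Solving yields ρ = 2·b.
With b = 5.283, the most probable radial distance is 10.566.

ρ ≈ 10.57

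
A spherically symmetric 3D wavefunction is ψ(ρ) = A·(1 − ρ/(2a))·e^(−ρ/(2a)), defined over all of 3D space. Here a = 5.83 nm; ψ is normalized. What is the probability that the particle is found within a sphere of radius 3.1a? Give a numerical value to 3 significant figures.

Integrate the radial probability density 4πρ²|ψ|² over ρ ≤ 3.1a.
Normalization gives A² = 1/(8·π·a^3).
In terms of u = ρ/a (A², 4π and the length scale all cancel between numerator and denominator), P = [∫_{0}^{3.1} u^2·(1 - u/2)^2·e^(-u) du] / [∫_{0}^{∞} u^2·(1 - u/2)^2·e^(-u) du].
An antiderivative of u^2·(1 - u/2)^2·e^(-u) is -(u^4/4 + u^2 + 2·u + 2)·e^(-u); evaluating from 0 to 3.1 gives ≈ 0.15758, while the full integral is 2.
Taking the ratio yields P = 0.07879.

P ≈ 0.0788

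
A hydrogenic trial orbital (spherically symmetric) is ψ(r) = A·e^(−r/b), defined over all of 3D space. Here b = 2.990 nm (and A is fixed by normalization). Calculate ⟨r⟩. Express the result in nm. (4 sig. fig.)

By definition ⟨r⟩ = ∫ r |ψ(r)|² 4πr² dr.
The ratio of the moment integral to the normalization integral gives ⟨r⟩ = 3·b/2.
Putting b = 2.990 gives 4.4850.

⟨r⟩ ≈ 4.485 nm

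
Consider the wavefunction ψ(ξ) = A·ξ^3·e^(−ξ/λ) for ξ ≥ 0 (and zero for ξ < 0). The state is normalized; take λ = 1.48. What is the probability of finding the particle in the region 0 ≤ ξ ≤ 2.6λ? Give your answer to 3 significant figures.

|ψ|² is the probability density, so P = ∫_{0}^{2.6λ} |ψ|² dξ.
Since A² = 1/(45·λ^7/8), this is the region integral divided by the full normalization integral.
Substituting u = ξ/λ, A² and the length scale cancel in the ratio: P = ∫_{0}^{2.6} u^6·e^(-2·u) du / ∫_{0}^{∞} u^6·e^(-2·u) du.
With ∫ u^6·e^(-2·u) du = -(4·u^6 + 12·u^5 + 30·u^4 + 60·u^3 + 90·u^2 + 90·u + 45)·e^(-2·u)/8 + C, the region integral is ≈ 1.5053 and the full one is 45/8.
The result is P = 0.2676.

P ≈ 0.268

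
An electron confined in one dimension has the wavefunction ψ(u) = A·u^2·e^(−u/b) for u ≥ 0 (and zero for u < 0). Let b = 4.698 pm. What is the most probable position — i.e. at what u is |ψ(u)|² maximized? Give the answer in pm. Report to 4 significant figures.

u ≈ 9.396 pm

The maximum of |ψ(u)|² occurs where its derivative vanishes.
Solving yields u = 2·b.
With b = 4.698, the most probable position is 9.3960 pm.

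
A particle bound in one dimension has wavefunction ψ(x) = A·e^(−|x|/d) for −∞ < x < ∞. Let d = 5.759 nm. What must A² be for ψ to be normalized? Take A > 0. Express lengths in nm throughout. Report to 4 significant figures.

A^2 ≈ 0.1736 nm^(-1)

The normalization condition is ∫|ψ|² dx = 1 from −∞ to ∞.
Recall ∫₀^∞ x^m e^(−x/β) dx = m!·β^(m+1), with ψ = A·e^(−|x|/d), the integral evaluates to A²·[d].
Plugging in d = 5.759 yields A = 0.41670.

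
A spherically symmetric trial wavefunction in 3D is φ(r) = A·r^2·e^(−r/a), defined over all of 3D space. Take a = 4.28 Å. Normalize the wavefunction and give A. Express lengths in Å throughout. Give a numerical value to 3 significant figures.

Require ∫ |φ|² 4πr² dr = 1 over the whole domain.
Using ∫₀^∞ rⁿ e^(−αr) dr = n!/αⁿ⁺¹, ∫|φ|² 4πr² dr = A²·(45·π·a^7/2).
So A² = (45·π·a^7/2)^(−1).
With a = 4.28: A² = 5.377E-7 and A = 0.0007333.

A ≈ 0.000733 Å^(-7/2)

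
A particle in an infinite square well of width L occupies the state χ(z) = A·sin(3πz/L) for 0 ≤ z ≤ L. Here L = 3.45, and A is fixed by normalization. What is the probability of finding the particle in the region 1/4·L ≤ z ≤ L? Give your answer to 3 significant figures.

P ≈ 0.697

P = ∫_{1/4·L}^{L} |χ(z)|² dz.
With A² fixed by ∫|χ|² = 1, i.e. A² = (L/2)^(−1), substitute and integrate.
Let u = z/L; then A² and the length scale cancel, so P = ∫_{1/4}^{1} sin(3·π·u)^2 du ÷ ∫_{0}^{1} sin(3·π·u)^2 du.
With ∫ sin(3·π·u)^2 du = u/2 - sin(6·π·u)/(12·π) + C, the region integral is 3/8 - 1/(12·π) and the full one is 1/2.
Taking the ratio, P = (-2 + 9·π)/(12·π).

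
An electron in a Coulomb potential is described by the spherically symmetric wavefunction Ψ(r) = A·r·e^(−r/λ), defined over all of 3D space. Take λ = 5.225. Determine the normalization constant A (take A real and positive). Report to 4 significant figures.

A ≈ 0.005220

Require ∫ |Ψ|² 4πr² dr = 1 over the whole domain.
Recall ∫₀^∞ r^m e^(−r/β) dr = m!·β^(m+1), carrying out the integral gives A² · 3·π·λ^5.
So A² = (3·π·λ^5)^(−1).
With λ = 5.225: A² = 0.000027246 and A = 0.0052197.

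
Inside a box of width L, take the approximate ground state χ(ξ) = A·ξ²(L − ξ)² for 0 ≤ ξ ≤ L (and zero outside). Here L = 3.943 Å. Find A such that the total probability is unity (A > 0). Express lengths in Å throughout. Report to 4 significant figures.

Require ∫ |χ|² dξ = 1 over the whole domain.
Expanding the polynomial and integrating term by term, carrying out the integral gives A² · L^9/630.
So A² = (L^9/630)^(−1).
Plugging in L = 3.943 yields A = 0.052294.

A ≈ 0.05229 Å^(-9/2)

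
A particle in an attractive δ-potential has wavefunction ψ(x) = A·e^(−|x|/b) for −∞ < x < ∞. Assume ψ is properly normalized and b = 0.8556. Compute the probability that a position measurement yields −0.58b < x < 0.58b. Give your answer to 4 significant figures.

P ≈ 0.6865

The probability is P = ∫ |ψ|² dx over [−0.58b, 0.58b].
The normalization integral ∫|ψ|²dx over the whole domain equals b·A², and A² cancels in the ratio.
By symmetry take twice the x ≥ 0 contribution in numerator and denominator; the 2's cancel. Let u = x/b; then A² and the length scale cancel, so P = ∫_{0}^{0.58} e^(-2·u) du ÷ ∫_{0}^{∞} e^(-2·u) du.
An antiderivative of e^(-2·u) is -e^(-2·u)/2; evaluating from 0 to 0.58 gives 1/2 - e^(-29/25)/2, while the full integral is 1/2.
The result is P = 0.68651.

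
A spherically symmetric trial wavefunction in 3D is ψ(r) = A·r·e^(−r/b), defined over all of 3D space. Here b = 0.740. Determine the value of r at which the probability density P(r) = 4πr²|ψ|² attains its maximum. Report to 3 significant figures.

Differentiate P(r) = 4πr²|ψ|² with respect to r and set to zero.
Solving yields r = 2·b.
With b = 0.740, the most probable radial distance is 1.480.

r ≈ 1.48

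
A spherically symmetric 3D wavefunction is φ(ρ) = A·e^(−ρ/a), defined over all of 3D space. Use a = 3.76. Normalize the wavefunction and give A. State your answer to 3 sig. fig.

A ≈ 0.0774

Require ∫ |φ|² 4πρ² dρ = 1 over the whole domain.
(Spherical symmetry: dV = 4πρ² dρ.)
∫|φ|² 4πρ² dρ = A²·(π·a^3).
Hence A² = 1/[π·a^3].
Substituting a = 3.76 gives A² = 0.005988, so A = 0.07738.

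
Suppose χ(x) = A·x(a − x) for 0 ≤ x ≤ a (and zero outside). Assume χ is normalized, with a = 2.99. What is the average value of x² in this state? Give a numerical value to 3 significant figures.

⟨x^2⟩ ≈ 2.55

⟨x²⟩ = ∫ x^2 |χ|² dx over the full domain.
Expanding the polynomial and integrating term by term, since the A² factors cancel between numerator and denominator, ⟨x²⟩ = 2·a^2/7.
Putting a = 2.99 gives 2.554.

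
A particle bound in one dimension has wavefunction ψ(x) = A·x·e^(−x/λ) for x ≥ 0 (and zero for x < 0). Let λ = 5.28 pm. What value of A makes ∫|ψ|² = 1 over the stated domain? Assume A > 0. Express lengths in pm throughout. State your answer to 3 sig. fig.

A ≈ 0.165 pm^(-3/2)

We need A² ∫|f|² dx = 1, taking the integral from 0 to ∞.
With ψ = A·x·e^(−x/λ), the integral evaluates to A²·[λ^3/4].
So A² = (λ^3/4)^(−1).
With λ = 5.28: A² = 0.02717 and A = 0.1648.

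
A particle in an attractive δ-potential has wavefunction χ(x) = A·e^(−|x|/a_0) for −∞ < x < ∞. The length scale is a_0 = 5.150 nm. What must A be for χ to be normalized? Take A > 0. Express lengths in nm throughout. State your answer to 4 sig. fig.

A ≈ 0.4407 nm^(-1/2)

Normalization requires ∫|χ|² dx = 1, integrated from −∞ to ∞.
∫|χ|² dx = A²·(a_0).
Hence A² = 1/[a_0].
Substituting a_0 = 5.150 gives A² = 0.19417, so A = 0.44065.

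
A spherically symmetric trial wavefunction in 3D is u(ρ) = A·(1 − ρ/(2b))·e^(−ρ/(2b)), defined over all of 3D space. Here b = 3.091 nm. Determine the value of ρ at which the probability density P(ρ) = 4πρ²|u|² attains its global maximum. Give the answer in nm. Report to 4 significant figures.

Differentiate P(ρ) = 4πρ²|u|² with respect to ρ and set to zero.
Solving yields ρ = b·(√(5) + 3).
With b = 3.091, the most probable radial distance is 16.185 nm.

ρ ≈ 16.18 nm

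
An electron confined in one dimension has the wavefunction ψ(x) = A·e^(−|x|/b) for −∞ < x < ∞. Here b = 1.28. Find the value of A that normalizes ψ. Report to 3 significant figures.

A ≈ 0.884

We need A² ∫|f|² dx = 1, taking the integral from −∞ to ∞.
∫|ψ|² dx = A²·(b).
So A² = (b)^(−1).
With b = 1.28: A² = 0.7813 and A = 0.8839.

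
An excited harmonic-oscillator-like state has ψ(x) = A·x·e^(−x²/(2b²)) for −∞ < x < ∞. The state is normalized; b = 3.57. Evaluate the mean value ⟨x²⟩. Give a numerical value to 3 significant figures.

⟨x²⟩ = ∫ x^2 |ψ|² dx over the full domain.
Using the Gaussian integral ∫_{−∞}^{∞} e^(−αx²) dx = √(π/α), since the A² factors cancel between numerator and denominator, ⟨x²⟩ = 3·b^2/2.
Putting b = 3.57 gives 19.12.

⟨x^2⟩ ≈ 19.1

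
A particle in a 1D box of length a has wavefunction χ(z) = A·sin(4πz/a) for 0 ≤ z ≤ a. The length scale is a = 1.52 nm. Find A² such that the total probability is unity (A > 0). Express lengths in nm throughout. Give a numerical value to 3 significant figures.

Require ∫ |χ|² dz = 1 over the whole domain.
∫|χ|² dz = A²·(a/2).
So A² = (a/2)^(−1).
Substituting a = 1.52 gives A² = 1.316, so A = 1.147.

A^2 ≈ 1.32 nm^(-1)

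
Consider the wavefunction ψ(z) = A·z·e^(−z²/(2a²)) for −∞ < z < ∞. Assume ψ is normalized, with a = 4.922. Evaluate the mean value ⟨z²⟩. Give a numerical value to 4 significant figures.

⟨z²⟩ = ∫ z^2 |ψ|² dz over the full domain.
Since the A² factors cancel between numerator and denominator, ⟨z²⟩ = 3·a^2/2.
With a = 4.922, ⟨z^2⟩ = 36.339.

⟨z^2⟩ ≈ 36.34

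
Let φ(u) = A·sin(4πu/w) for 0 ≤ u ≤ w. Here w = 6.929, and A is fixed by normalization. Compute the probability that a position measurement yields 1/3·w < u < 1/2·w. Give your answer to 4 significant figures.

P ≈ 0.2011

|φ|² is the probability density, so P = ∫_{1/3·w}^{1/2·w} |φ|² du.
With A² fixed by ∫|φ|² = 1, i.e. A² = (w/2)^(−1), substitute and integrate.
Let t = u/w; then A² and the length scale cancel, so P = ∫_{1/3}^{1/2} sin(4·π·t)^2 dt ÷ ∫_{0}^{1} sin(4·π·t)^2 dt.
Using ∫ sin(4·π·t)^2 dt = t/2 - sin(4·π·t)·cos(4·π·t)/(8·π), the numerator is √(3)/(32·π) + 1/12 and the denominator is 1/2.
The result is P = (√(3)/16 + π/6)/π.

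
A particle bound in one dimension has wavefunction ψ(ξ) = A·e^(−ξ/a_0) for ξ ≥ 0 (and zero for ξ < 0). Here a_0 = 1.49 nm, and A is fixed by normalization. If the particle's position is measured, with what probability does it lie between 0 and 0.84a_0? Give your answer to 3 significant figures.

P ≈ 0.814

|ψ|² is the probability density, so P = ∫_{0}^{0.84a_0} |ψ|² dξ.
The normalization integral ∫|ψ|²dξ over the whole domain equals a_0/2·A², and A² cancels in the ratio.
Let u = ξ/a_0; then A² and the length scale cancel, so P = ∫_{0}^{0.84} e^(-2·u) du ÷ ∫_{0}^{∞} e^(-2·u) du.
With ∫ e^(-2·u) du = -e^(-2·u)/2 + C, the region integral is 1/2 - e^(-42/25)/2 and the full one is 1/2.
The result is P = 0.8136.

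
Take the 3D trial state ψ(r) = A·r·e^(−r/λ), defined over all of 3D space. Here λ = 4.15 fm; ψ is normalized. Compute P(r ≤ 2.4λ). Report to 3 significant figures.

P = ∫ |ψ|² 4πr² dr over r ≤ 2.4λ.
Normalization gives A² = 1/(3·π·λ^5).
In terms of u = r/λ (A², 4π and the length scale all cancel between numerator and denominator), P = [∫_{0}^{2.4} u^4·e^(-2·u) du] / [∫_{0}^{∞} u^4·e^(-2·u) du].
With ∫ u^4·e^(-2·u) du = -(u^4/2 + u^3 + 3·u^2/2 + 3·u/2 + 3/4)·e^(-2·u) + C, the region integral is ≈ 0.39281 and the full one is 3/4.
This evaluates to P = 0.5237.

P ≈ 0.524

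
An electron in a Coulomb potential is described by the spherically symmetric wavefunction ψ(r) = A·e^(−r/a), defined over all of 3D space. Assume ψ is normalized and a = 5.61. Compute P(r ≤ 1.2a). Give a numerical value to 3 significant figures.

P = ∫ |ψ|² 4πr² dr over r ≤ 1.2a.
A² is fixed by ∫₀^∞ 4πr²|ψ|² dr = 1, i.e. A² = (π·a^3)^(−1).
Substituting u = r/a, A², 4π and the length scale all cancel in the ratio: P = ∫_{0}^{1.2} u^2·e^(-2·u) du / ∫_{0}^{∞} u^2·e^(-2·u) du.
With ∫ u^2·e^(-2·u) du = -(2·u^2 + 2·u + 1)·e^(-2·u)/4 + C, the region integral is 1/4 - 157·e^(-12/5)/100 and the full one is 1/4.
Taking the ratio yields P = 0.4303.

P ≈ 0.430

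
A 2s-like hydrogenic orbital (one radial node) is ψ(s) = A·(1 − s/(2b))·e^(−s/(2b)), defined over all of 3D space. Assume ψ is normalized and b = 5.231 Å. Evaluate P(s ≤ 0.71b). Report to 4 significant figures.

P ≈ 0.01975

With dV = 4πs²ds, the probability is ∫|ψ|² dV over s ≤ 0.71b.
A² is fixed by ∫₀^∞ 4πs²|ψ|² ds = 1, i.e. A² = (8·π·b^3)^(−1).
Substituting u = s/b, A², 4π and the length scale all cancel in the ratio: P = ∫_{0}^{0.71} u^2·(1 - u/2)^2·e^(-u) du / ∫_{0}^{∞} u^2·(1 - u/2)^2·e^(-u) du.
Using ∫ u^2·(1 - u/2)^2·e^(-u) du = -(u^4/4 + u^2 + 2·u + 2)·e^(-u), the numerator is ≈ 0.0395052 and the denominator is 2.
The region integral divided by the full integral gives P = 0.019753.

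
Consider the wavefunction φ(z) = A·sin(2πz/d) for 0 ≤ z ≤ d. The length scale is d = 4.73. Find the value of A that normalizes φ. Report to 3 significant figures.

The normalization condition is ∫|φ|² dz = 1 from 0 to d.
Using sin²θ = (1 − cos 2θ)/2, ∫|φ|² dz = A²·(d/2).
So A² = (d/2)^(−1).
With d = 4.73: A² = 0.4228 and A = 0.6503.

A ≈ 0.650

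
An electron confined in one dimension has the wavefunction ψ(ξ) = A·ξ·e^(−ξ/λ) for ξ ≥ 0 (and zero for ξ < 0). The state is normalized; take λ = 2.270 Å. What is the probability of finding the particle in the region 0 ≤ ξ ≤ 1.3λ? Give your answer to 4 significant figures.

P = ∫_{0}^{1.3λ} |ψ(ξ)|² dξ.
Since A² = 1/(λ^3/4), this is the region integral divided by the full normalization integral.
Substituting u = ξ/λ, A² and the length scale cancel in the ratio: P = ∫_{0}^{1.3} u^2·e^(-2·u) du / ∫_{0}^{∞} u^2·e^(-2·u) du.
With ∫ u^2·e^(-2·u) du = -(2·u^2 + 2·u + 1)·e^(-2·u)/4 + C, the region integral is 1/4 - 349·e^(-13/5)/200 and the full one is 1/4.
Evaluating gives P = 0.48157.

P ≈ 0.4816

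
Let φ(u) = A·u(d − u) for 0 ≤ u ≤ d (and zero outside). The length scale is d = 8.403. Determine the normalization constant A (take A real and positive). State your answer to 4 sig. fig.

Require ∫ |φ|² du = 1 over the whole domain.
Expanding the polynomial and integrating term by term, with φ = A·u(d − u), the integral evaluates to A²·[d^5/30].
So A² = (d^5/30)^(−1).
Substituting d = 8.403 gives A² = 0.00071606, so A = 0.026759.

A ≈ 0.02676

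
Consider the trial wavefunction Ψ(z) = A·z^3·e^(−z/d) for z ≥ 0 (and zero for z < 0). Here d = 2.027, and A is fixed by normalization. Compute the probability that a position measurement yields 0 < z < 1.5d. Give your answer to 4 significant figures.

P = ∫_{0}^{1.5d} |Ψ(z)|² dz.
Since A² = 1/(45·d^7/8), this is the region integral divided by the full normalization integral.
In terms of u = z/d (A² and the length scale cancel between numerator and denominator), P = [∫_{0}^{1.5} u^6·e^(-2·u) du] / [∫_{0}^{∞} u^6·e^(-2·u) du].
With ∫ u^6·e^(-2·u) du = -(4·u^6 + 12·u^5 + 30·u^4 + 60·u^3 + 90·u^2 + 90·u + 45)·e^(-2·u)/8 + C, the region integral is ≈ 0.188486 and the full one is 45/8.
This works out to P = 0.033509.

P ≈ 0.03351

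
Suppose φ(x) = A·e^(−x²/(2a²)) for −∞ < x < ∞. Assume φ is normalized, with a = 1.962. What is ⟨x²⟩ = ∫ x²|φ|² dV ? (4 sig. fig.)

By definition ⟨x²⟩ = ∫ x^2 |φ(x)|² dx.
With ∫_{−∞}^{∞} x^(2m) e^(−αx²) dx = (2m−1)!!·√π / (2^m α^(m+1/2)), the ratio of the moment integral to the normalization integral gives ⟨x²⟩ = a^2/2.
With a = 1.962, ⟨x^2⟩ = 1.9247.

⟨x^2⟩ ≈ 1.925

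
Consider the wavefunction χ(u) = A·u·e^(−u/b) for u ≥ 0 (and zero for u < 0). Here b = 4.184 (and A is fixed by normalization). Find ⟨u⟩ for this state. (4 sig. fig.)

⟨u⟩ ≈ 6.276

By definition ⟨u⟩ = ∫ u |χ(u)|² du.
With ∫₀^∞ u^3 e^(−αu) du = 3!/α^4, since the A² factors cancel between numerator and denominator, ⟨u⟩ = 3·b/2.
Putting b = 4.184 gives 6.2760.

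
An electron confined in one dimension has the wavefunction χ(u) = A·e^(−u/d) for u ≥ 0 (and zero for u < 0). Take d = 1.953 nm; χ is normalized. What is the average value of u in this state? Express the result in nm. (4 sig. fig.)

By definition ⟨u⟩ = ∫ u |χ(u)|² du.
Using ∫₀^∞ uⁿ e^(−αu) du = n!/αⁿ⁺¹, evaluating both integrals, ⟨u⟩ = d/2.
Putting d = 1.953 gives 0.97650.

⟨u⟩ ≈ 0.9765 nm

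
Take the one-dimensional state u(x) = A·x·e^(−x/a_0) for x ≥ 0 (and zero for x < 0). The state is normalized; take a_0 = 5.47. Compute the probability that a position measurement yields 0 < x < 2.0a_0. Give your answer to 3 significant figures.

P = ∫_{0}^{2.0a_0} |u(x)|² dx.
With A² fixed by ∫|u|² = 1, i.e. A² = (a_0^3/4)^(−1), substitute and integrate.
Let t = x/a_0; then A² and the length scale cancel, so P = ∫_{0}^{2.0} t^2·e^(-2·t) dt ÷ ∫_{0}^{∞} t^2·e^(-2·t) dt.
With ∫ t^2·e^(-2·t) dt = -(2·t^2 + 2·t + 1)·e^(-2·t)/4 + C, the region integral is 1/4 - 13·e^(-4)/4 and the full one is 1/4.
The result is P = 0.7619.

P ≈ 0.762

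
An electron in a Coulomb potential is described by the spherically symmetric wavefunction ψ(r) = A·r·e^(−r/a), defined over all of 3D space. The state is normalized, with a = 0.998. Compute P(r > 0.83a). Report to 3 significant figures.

P ≈ 0.973

With dV = 4πr²dr, the probability is ∫|ψ|² dV over r > 0.83a.
A² is fixed by ∫₀^∞ 4πr²|ψ|² dr = 1, i.e. A² = (3·π·a^5)^(−1).
Let u = r/a; then A², 4π and the length scale all cancel, so P = ∫_{0.83}^{∞} u^4·e^(-2·u) du ÷ ∫_{0}^{∞} u^4·e^(-2·u) du.
An antiderivative of u^4·e^(-2·u) is -(u^4/2 + u^3 + 3·u^2/2 + 3·u/2 + 3/4)·e^(-2·u); evaluating from 0.83 to ∞ gives ≈ 0.72964, while the full integral is 3/4.
Taking the ratio yields P = 0.9729.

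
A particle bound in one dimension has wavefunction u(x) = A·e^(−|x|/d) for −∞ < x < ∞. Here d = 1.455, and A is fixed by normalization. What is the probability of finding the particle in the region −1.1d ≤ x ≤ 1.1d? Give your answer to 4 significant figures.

|u|² is the probability density, so P = ∫_{−1.1d}^{1.1d} |u|² dx.
With A² fixed by ∫|u|² = 1, i.e. A² = (d)^(−1), substitute and integrate.
Both integrals are even about x = 0, so only the x ≥ 0 halves are needed (the factors of 2 cancel). Substituting t = x/d, A² and the length scale cancel in the ratio: P = ∫_{0}^{1.1} e^(-2·t) dt / ∫_{0}^{∞} e^(-2·t) dt.
Using ∫ e^(-2·t) dt = -e^(-2·t)/2, the numerator is 1/2 - e^(-11/5)/2 and the denominator is 1/2.
The result is P = 0.88920.

P ≈ 0.8892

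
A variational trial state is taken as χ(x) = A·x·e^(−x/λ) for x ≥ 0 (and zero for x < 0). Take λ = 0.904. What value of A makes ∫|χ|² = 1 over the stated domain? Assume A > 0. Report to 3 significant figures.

A ≈ 2.33

The normalization condition is ∫|χ|² dx = 1 from 0 to ∞.
With χ = A·x·e^(−x/λ), the integral evaluates to A²·[λ^3/4].
Hence A² = 1/[λ^3/4].
Substituting λ = 0.904 gives A² = 5.414, so A = 2.327.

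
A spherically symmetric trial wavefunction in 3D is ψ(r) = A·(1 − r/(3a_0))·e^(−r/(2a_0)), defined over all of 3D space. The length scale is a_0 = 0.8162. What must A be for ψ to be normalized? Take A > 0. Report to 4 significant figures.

The normalization condition is ∫|ψ|² 4πr² dr = 1 from 0 to ∞.
The angular integral contributes 4π, leaving ∫₀^∞ r²|ψ|² dr.
The integral (without the A² prefactor) comes out to 8·π·a_0^3/3.
So A² = (8·π·a_0^3/3)^(−1).
Plugging in a_0 = 0.8162 yields A = 0.46854.

A ≈ 0.4685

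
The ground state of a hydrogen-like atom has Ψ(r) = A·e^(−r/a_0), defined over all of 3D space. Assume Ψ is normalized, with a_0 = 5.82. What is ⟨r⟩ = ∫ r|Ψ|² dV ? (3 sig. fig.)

⟨r⟩ ≈ 8.73

By definition ⟨r⟩ = ∫ r |Ψ(r)|² 4πr² dr.
With ∫₀^∞ r^3 e^(−αr) dr = 3!/α^4, the ratio of the moment integral to the normalization integral gives ⟨r⟩ = 3·a_0/2.
With a_0 = 5.82, ⟨r⟩ = 8.730.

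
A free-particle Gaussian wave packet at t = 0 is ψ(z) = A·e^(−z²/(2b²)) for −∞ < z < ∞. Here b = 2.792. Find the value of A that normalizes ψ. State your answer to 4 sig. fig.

A ≈ 0.4495

We need A² ∫|f|² dz = 1, taking the integral from −∞ to ∞.
The integral (without the A² prefactor) comes out to √(π)·b.
Setting this equal to 1 gives A² = 1/(√(π)·b).
With b = 2.792: A² = 0.20207 and A = 0.44953.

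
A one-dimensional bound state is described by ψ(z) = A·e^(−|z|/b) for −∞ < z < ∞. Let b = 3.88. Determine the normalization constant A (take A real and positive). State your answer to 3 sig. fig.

A ≈ 0.508

Require ∫ |ψ|² dz = 1 over the whole domain.
Using ∫₀^∞ zⁿ e^(−αz) dz = n!/αⁿ⁺¹, with ψ = A·e^(−|z|/b), the integral evaluates to A²·[b].
So A² = (b)^(−1).
Substituting b = 3.88 gives A² = 0.2577, so A = 0.5077.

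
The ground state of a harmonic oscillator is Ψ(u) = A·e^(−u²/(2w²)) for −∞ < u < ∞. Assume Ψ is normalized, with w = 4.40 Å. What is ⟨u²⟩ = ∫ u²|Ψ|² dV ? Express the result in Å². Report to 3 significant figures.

⟨u²⟩ = ∫ u^2 |Ψ|² du over the full domain.
Evaluating both integrals, ⟨u²⟩ = w^2/2.
Putting w = 4.40 gives 9.680.

⟨u^2⟩ ≈ 9.68 Å^2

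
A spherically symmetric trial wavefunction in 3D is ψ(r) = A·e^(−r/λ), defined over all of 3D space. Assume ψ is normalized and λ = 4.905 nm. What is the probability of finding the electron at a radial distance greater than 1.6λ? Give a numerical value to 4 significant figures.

P ≈ 0.3799

Integrate the radial probability density 4πr²|ψ|² over r > 1.6λ.
The full normalization integral is A²·[π·λ^3] = 1, fixing A².
Substituting u = r/λ, A², 4π and the length scale all cancel in the ratio: P = ∫_{1.6}^{∞} u^2·e^(-2·u) du / ∫_{0}^{∞} u^2·e^(-2·u) du.
With ∫ u^2·e^(-2·u) du = -(2·u^2 + 2·u + 1)·e^(-2·u)/4 + C, the region integral is 233·e^(-16/5)/100 and the full one is 1/4.
The region integral divided by the full integral gives P = 0.37990.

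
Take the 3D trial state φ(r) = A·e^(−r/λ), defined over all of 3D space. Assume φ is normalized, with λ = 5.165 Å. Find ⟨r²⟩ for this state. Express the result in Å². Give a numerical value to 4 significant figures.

⟨r²⟩ = ∫ r^2 |φ|² 4πr² dr over the full domain.
Recall ∫₀^∞ r^m e^(−r/β) dr = m!·β^(m+1), the ratio of the moment integral to the normalization integral gives ⟨r²⟩ = 3·λ^2.
Putting λ = 5.165 gives 80.032.

⟨r^2⟩ ≈ 80.03 Å^2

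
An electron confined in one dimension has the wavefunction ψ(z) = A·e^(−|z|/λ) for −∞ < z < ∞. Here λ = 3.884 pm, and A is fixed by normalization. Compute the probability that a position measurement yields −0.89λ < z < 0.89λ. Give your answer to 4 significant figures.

P ≈ 0.8314

The probability is P = ∫ |ψ|² dz over [−0.89λ, 0.89λ].
The normalization integral ∫|ψ|²dz over the whole domain equals λ·A², and A² cancels in the ratio.
By symmetry take twice the z ≥ 0 contribution in numerator and denominator; the 2's cancel. Substituting u = z/λ, A² and the length scale cancel in the ratio: P = ∫_{0}^{0.89} e^(-2·u) du / ∫_{0}^{∞} e^(-2·u) du.
An antiderivative of e^(-2·u) is -e^(-2·u)/2; evaluating from 0 to 0.89 gives 1/2 - e^(-89/50)/2, while the full integral is 1/2.
Evaluating gives P = 0.83136.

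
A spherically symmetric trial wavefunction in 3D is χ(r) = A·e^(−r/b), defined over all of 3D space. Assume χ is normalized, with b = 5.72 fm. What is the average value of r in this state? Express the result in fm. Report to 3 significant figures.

⟨r⟩ ≈ 8.58 fm

By definition ⟨r⟩ = ∫ r |χ(r)|² 4πr² dr.
Since the A² factors cancel between numerator and denominator, ⟨r⟩ = 3·b/2.
With b = 5.72, ⟨r⟩ = 8.580.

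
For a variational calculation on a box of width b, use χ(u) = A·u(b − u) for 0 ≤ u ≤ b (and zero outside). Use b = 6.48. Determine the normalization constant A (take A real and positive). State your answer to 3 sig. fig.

A ≈ 0.0512

We need A² ∫|f|² du = 1, taking the integral from 0 to b.
Expanding the polynomial and integrating term by term, with χ = A·u(b − u), the integral evaluates to A²·[b^5/30].
So A² = (b^5/30)^(−1).
With b = 6.48: A² = 0.002626 and A = 0.05124.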